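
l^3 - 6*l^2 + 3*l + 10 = (l - 5)*(l - 2)*(l + 1)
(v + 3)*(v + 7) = v^2 + 10*v + 21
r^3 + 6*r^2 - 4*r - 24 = (r - 2)*(r + 2)*(r + 6)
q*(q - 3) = q^2 - 3*q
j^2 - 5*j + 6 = (j - 3)*(j - 2)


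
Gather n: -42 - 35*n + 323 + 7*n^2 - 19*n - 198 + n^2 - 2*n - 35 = 8*n^2 - 56*n + 48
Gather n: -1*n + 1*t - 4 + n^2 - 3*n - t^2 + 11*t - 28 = n^2 - 4*n - t^2 + 12*t - 32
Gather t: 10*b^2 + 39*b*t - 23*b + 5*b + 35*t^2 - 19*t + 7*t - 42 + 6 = 10*b^2 - 18*b + 35*t^2 + t*(39*b - 12) - 36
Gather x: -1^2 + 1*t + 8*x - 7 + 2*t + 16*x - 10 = 3*t + 24*x - 18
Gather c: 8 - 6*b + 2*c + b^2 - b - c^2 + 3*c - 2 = b^2 - 7*b - c^2 + 5*c + 6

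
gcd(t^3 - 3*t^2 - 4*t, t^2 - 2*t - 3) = t + 1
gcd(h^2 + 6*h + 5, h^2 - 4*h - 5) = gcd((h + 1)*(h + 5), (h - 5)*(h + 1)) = h + 1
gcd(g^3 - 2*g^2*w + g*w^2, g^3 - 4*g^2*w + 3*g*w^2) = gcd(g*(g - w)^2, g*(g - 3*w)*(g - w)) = -g^2 + g*w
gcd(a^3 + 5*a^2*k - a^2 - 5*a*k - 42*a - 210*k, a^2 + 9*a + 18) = a + 6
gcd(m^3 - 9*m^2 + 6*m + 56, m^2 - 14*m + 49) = m - 7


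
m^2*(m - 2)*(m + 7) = m^4 + 5*m^3 - 14*m^2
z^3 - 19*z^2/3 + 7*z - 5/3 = (z - 5)*(z - 1)*(z - 1/3)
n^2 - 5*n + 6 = (n - 3)*(n - 2)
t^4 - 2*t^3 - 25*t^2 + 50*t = t*(t - 5)*(t - 2)*(t + 5)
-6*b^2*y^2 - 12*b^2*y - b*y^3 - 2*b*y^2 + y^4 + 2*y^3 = y*(-3*b + y)*(2*b + y)*(y + 2)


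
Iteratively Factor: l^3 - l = (l - 1)*(l^2 + l) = (l - 1)*(l + 1)*(l)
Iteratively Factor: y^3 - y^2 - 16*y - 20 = (y + 2)*(y^2 - 3*y - 10) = (y - 5)*(y + 2)*(y + 2)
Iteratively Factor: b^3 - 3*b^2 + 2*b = (b - 2)*(b^2 - b) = (b - 2)*(b - 1)*(b)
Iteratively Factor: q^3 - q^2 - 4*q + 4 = (q - 1)*(q^2 - 4) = (q - 2)*(q - 1)*(q + 2)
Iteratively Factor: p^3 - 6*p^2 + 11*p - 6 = (p - 2)*(p^2 - 4*p + 3) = (p - 2)*(p - 1)*(p - 3)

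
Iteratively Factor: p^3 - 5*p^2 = (p - 5)*(p^2) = p*(p - 5)*(p)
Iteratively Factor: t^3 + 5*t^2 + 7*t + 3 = (t + 3)*(t^2 + 2*t + 1) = (t + 1)*(t + 3)*(t + 1)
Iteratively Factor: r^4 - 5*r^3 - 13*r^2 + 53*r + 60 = (r - 5)*(r^3 - 13*r - 12) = (r - 5)*(r - 4)*(r^2 + 4*r + 3) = (r - 5)*(r - 4)*(r + 3)*(r + 1)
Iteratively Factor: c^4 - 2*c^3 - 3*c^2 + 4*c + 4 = (c + 1)*(c^3 - 3*c^2 + 4) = (c + 1)^2*(c^2 - 4*c + 4) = (c - 2)*(c + 1)^2*(c - 2)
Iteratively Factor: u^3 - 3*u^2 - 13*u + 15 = (u - 1)*(u^2 - 2*u - 15) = (u - 1)*(u + 3)*(u - 5)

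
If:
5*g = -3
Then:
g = -3/5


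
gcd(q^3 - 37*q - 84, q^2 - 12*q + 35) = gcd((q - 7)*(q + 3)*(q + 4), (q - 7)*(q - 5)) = q - 7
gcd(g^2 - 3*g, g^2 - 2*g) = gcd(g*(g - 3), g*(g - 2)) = g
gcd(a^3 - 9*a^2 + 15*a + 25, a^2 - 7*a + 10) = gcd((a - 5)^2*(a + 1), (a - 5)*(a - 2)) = a - 5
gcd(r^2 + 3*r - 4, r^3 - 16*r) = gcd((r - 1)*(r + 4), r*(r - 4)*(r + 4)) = r + 4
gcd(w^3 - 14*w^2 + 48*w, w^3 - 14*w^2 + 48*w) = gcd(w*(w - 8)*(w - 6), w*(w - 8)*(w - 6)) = w^3 - 14*w^2 + 48*w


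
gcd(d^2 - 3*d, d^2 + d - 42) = 1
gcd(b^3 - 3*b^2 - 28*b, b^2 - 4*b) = b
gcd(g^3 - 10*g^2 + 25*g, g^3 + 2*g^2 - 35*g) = g^2 - 5*g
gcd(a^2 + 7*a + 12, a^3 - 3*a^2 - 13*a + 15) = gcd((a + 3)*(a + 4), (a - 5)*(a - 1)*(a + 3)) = a + 3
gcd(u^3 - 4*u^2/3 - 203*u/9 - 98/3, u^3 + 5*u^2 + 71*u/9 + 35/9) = u + 7/3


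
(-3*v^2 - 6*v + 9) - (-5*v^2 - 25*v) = 2*v^2 + 19*v + 9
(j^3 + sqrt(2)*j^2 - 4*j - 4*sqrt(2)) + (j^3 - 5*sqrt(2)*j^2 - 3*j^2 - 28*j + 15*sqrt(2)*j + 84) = 2*j^3 - 4*sqrt(2)*j^2 - 3*j^2 - 32*j + 15*sqrt(2)*j - 4*sqrt(2) + 84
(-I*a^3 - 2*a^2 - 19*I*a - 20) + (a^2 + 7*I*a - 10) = -I*a^3 - a^2 - 12*I*a - 30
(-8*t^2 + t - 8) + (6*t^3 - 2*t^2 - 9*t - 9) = 6*t^3 - 10*t^2 - 8*t - 17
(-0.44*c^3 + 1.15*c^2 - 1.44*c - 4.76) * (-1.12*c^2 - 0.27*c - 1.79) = 0.4928*c^5 - 1.1692*c^4 + 2.0899*c^3 + 3.6615*c^2 + 3.8628*c + 8.5204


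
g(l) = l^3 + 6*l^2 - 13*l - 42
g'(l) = 3*l^2 + 12*l - 13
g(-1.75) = -6.23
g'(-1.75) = -24.81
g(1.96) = -36.90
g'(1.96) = 22.04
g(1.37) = -45.98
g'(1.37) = 9.07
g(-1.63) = -9.20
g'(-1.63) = -24.59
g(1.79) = -40.31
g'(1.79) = 18.09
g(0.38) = -46.02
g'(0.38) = -8.01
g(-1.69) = -7.72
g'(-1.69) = -24.71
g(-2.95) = 22.89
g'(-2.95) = -22.29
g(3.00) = 0.00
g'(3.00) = 50.00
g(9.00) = 1056.00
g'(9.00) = 338.00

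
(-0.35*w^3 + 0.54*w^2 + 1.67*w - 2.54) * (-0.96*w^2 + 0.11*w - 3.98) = 0.336*w^5 - 0.5569*w^4 - 0.1508*w^3 + 0.4729*w^2 - 6.926*w + 10.1092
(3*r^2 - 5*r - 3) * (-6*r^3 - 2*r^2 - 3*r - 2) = -18*r^5 + 24*r^4 + 19*r^3 + 15*r^2 + 19*r + 6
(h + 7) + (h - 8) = 2*h - 1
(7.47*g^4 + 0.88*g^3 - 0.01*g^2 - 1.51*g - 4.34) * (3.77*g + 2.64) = 28.1619*g^5 + 23.0384*g^4 + 2.2855*g^3 - 5.7191*g^2 - 20.3482*g - 11.4576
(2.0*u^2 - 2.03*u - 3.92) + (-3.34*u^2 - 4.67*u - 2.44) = -1.34*u^2 - 6.7*u - 6.36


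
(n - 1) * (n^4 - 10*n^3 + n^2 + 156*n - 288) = n^5 - 11*n^4 + 11*n^3 + 155*n^2 - 444*n + 288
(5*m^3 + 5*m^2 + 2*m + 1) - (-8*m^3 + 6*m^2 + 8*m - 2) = 13*m^3 - m^2 - 6*m + 3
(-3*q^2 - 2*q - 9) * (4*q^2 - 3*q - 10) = -12*q^4 + q^3 + 47*q + 90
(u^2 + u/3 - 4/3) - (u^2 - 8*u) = 25*u/3 - 4/3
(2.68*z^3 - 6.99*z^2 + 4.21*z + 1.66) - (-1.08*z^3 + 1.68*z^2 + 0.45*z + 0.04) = 3.76*z^3 - 8.67*z^2 + 3.76*z + 1.62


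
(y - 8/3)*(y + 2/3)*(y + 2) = y^3 - 52*y/9 - 32/9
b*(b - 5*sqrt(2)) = b^2 - 5*sqrt(2)*b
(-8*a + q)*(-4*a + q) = 32*a^2 - 12*a*q + q^2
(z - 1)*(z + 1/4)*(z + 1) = z^3 + z^2/4 - z - 1/4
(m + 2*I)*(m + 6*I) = m^2 + 8*I*m - 12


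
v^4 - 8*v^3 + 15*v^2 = v^2*(v - 5)*(v - 3)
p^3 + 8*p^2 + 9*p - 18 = (p - 1)*(p + 3)*(p + 6)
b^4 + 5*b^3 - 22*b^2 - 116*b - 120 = (b - 5)*(b + 2)^2*(b + 6)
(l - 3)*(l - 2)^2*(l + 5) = l^4 - 2*l^3 - 19*l^2 + 68*l - 60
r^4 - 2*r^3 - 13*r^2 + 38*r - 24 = (r - 3)*(r - 2)*(r - 1)*(r + 4)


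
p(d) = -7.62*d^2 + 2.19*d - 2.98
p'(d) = 2.19 - 15.24*d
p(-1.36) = -20.05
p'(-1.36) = 22.92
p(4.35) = -137.64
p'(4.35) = -64.10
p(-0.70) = -8.25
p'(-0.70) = 12.86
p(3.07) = -68.07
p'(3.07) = -44.60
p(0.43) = -3.45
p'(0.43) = -4.36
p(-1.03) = -13.32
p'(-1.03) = 17.89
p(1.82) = -24.23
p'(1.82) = -25.55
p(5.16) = -194.57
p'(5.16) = -76.45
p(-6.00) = -290.44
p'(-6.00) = 93.63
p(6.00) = -264.16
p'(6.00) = -89.25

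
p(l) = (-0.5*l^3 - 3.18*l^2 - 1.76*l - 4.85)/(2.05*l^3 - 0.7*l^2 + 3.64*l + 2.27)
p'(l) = (-6.15*l^2 + 1.4*l - 3.64)*(-0.5*l^3 - 3.18*l^2 - 1.76*l - 4.85)/(2.05*l^3 - 0.7*l^2 + 3.64*l + 2.27)^2 + (-1.5*l^2 - 6.36*l - 1.76)/(2.05*l^3 - 0.7*l^2 + 3.64*l + 2.27)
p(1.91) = -1.11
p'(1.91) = 0.32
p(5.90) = -0.54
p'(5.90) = 0.05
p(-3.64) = 0.14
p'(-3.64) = 0.09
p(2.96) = -0.85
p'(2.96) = 0.19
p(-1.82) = 0.48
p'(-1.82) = 0.42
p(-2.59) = 0.27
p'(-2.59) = 0.18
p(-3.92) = 0.11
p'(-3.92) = 0.08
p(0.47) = -1.59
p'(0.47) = 0.45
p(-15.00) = -0.14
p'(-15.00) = 0.01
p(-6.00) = 0.00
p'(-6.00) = 0.04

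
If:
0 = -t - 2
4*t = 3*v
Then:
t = -2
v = -8/3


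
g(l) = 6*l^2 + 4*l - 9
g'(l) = 12*l + 4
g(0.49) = -5.60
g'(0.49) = 9.88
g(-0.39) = -9.65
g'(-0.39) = -0.68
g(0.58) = -4.66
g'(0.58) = 10.96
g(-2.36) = 14.98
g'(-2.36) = -24.32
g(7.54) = 362.27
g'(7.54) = 94.48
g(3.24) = 66.95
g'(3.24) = 42.88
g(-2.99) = 32.68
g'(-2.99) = -31.88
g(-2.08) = 8.64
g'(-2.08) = -20.96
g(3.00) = 57.00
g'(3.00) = 40.00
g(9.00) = 513.00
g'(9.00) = 112.00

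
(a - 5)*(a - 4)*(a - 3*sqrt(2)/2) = a^3 - 9*a^2 - 3*sqrt(2)*a^2/2 + 27*sqrt(2)*a/2 + 20*a - 30*sqrt(2)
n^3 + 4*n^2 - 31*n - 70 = (n - 5)*(n + 2)*(n + 7)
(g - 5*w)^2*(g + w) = g^3 - 9*g^2*w + 15*g*w^2 + 25*w^3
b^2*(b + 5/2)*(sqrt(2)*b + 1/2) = sqrt(2)*b^4 + b^3/2 + 5*sqrt(2)*b^3/2 + 5*b^2/4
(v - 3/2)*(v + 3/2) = v^2 - 9/4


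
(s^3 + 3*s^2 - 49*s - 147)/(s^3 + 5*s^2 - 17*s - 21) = (s^2 - 4*s - 21)/(s^2 - 2*s - 3)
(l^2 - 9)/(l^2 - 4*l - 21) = (l - 3)/(l - 7)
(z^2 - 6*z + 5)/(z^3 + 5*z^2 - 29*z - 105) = (z - 1)/(z^2 + 10*z + 21)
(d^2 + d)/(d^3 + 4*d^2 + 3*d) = 1/(d + 3)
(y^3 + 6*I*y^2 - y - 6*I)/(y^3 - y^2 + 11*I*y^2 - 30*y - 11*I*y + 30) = (y + 1)/(y + 5*I)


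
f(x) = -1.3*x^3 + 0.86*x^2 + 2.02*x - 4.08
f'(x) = -3.9*x^2 + 1.72*x + 2.02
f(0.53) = -2.96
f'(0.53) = 1.84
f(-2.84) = 26.90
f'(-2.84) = -34.32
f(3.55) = -44.23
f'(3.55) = -41.02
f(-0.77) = -4.53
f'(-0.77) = -1.62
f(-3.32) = 46.27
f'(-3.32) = -46.68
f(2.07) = -7.74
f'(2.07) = -11.13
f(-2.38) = 13.51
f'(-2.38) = -24.16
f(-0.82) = -4.44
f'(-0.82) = -2.01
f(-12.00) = 2341.92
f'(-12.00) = -580.22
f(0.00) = -4.08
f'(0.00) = 2.02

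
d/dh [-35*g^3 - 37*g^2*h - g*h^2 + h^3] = -37*g^2 - 2*g*h + 3*h^2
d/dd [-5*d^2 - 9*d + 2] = -10*d - 9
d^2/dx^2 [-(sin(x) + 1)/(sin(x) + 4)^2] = (sin(x)^3 - 12*sin(x)^2 + 6*sin(x) + 10)/(sin(x) + 4)^4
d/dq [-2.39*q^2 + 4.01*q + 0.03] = 4.01 - 4.78*q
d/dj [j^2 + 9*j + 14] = 2*j + 9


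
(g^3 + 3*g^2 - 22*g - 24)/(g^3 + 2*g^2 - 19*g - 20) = (g + 6)/(g + 5)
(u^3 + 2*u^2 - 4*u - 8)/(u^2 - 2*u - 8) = (u^2 - 4)/(u - 4)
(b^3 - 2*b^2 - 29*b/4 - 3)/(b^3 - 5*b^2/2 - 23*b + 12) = (4*b^3 - 8*b^2 - 29*b - 12)/(2*(2*b^3 - 5*b^2 - 46*b + 24))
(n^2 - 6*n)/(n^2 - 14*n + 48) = n/(n - 8)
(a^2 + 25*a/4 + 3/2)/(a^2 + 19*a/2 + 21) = (4*a + 1)/(2*(2*a + 7))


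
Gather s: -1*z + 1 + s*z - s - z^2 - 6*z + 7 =s*(z - 1) - z^2 - 7*z + 8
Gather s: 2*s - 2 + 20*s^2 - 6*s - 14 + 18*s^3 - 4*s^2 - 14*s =18*s^3 + 16*s^2 - 18*s - 16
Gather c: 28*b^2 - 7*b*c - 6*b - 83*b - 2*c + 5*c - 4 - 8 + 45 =28*b^2 - 89*b + c*(3 - 7*b) + 33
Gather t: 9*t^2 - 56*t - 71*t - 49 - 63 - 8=9*t^2 - 127*t - 120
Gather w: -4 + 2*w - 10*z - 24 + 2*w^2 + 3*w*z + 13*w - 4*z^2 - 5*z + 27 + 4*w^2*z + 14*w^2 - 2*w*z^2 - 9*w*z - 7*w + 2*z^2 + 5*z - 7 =w^2*(4*z + 16) + w*(-2*z^2 - 6*z + 8) - 2*z^2 - 10*z - 8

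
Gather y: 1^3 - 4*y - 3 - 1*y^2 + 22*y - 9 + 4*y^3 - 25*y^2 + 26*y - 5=4*y^3 - 26*y^2 + 44*y - 16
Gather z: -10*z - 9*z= -19*z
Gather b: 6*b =6*b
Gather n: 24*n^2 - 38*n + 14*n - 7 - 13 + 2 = 24*n^2 - 24*n - 18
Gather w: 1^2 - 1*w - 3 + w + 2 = 0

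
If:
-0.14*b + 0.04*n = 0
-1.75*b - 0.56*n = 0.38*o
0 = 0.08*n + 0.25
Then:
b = -0.89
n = -3.12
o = 8.72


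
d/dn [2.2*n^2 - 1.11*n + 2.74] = 4.4*n - 1.11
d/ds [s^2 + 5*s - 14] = 2*s + 5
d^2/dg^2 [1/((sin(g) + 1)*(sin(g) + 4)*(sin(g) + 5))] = (-9*sin(g)^5 - 101*sin(g)^4 - 345*sin(g)^3 - 185*sin(g)^2 + 918*sin(g) + 1282)/((sin(g) + 1)^2*(sin(g) + 4)^3*(sin(g) + 5)^3)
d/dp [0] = 0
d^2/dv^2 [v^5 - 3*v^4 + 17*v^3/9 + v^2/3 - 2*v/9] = 20*v^3 - 36*v^2 + 34*v/3 + 2/3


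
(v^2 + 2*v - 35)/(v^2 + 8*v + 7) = (v - 5)/(v + 1)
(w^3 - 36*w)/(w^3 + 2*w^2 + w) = (w^2 - 36)/(w^2 + 2*w + 1)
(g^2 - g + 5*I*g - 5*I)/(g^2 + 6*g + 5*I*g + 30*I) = (g - 1)/(g + 6)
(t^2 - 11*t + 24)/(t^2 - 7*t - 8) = (t - 3)/(t + 1)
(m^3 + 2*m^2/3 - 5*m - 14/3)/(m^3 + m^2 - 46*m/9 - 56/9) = 3*(m + 1)/(3*m + 4)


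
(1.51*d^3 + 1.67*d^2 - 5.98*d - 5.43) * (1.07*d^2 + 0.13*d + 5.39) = 1.6157*d^5 + 1.9832*d^4 + 1.9574*d^3 + 2.4138*d^2 - 32.9381*d - 29.2677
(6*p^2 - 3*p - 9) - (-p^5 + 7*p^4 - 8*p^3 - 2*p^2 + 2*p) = p^5 - 7*p^4 + 8*p^3 + 8*p^2 - 5*p - 9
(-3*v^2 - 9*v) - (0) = -3*v^2 - 9*v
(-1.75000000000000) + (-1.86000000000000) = -3.61000000000000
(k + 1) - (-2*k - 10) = 3*k + 11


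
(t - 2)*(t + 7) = t^2 + 5*t - 14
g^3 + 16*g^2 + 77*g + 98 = (g + 2)*(g + 7)^2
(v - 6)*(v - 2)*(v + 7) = v^3 - v^2 - 44*v + 84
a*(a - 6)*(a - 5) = a^3 - 11*a^2 + 30*a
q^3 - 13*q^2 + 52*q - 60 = (q - 6)*(q - 5)*(q - 2)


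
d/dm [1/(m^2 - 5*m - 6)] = (5 - 2*m)/(-m^2 + 5*m + 6)^2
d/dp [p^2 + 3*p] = 2*p + 3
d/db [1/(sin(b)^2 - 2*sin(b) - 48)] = 2*(1 - sin(b))*cos(b)/((sin(b) - 8)^2*(sin(b) + 6)^2)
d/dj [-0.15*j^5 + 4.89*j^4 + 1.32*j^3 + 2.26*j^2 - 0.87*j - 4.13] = -0.75*j^4 + 19.56*j^3 + 3.96*j^2 + 4.52*j - 0.87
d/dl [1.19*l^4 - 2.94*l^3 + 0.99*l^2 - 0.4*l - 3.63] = 4.76*l^3 - 8.82*l^2 + 1.98*l - 0.4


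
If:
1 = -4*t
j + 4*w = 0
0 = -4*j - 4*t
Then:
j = 1/4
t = -1/4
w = -1/16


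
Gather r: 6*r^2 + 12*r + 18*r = 6*r^2 + 30*r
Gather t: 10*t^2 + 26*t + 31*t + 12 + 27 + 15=10*t^2 + 57*t + 54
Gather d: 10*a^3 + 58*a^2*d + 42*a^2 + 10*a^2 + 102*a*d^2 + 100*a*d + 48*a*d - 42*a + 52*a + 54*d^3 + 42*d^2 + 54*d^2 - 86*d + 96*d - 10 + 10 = 10*a^3 + 52*a^2 + 10*a + 54*d^3 + d^2*(102*a + 96) + d*(58*a^2 + 148*a + 10)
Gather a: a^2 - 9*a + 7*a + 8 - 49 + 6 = a^2 - 2*a - 35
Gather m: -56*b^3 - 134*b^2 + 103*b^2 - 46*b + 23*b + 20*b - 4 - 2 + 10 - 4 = -56*b^3 - 31*b^2 - 3*b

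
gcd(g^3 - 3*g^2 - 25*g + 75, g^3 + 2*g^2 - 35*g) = g - 5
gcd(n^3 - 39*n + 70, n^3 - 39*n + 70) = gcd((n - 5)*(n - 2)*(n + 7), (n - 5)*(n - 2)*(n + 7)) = n^3 - 39*n + 70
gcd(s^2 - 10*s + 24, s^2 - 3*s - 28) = 1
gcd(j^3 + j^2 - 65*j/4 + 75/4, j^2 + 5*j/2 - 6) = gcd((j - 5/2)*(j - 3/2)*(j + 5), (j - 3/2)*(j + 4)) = j - 3/2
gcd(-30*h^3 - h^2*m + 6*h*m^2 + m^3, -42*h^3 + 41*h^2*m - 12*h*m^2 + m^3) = 2*h - m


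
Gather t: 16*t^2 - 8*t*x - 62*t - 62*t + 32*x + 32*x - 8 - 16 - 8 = 16*t^2 + t*(-8*x - 124) + 64*x - 32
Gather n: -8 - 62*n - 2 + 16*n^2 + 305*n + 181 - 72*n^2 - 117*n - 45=-56*n^2 + 126*n + 126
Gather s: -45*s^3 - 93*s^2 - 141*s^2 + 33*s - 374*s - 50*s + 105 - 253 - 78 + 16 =-45*s^3 - 234*s^2 - 391*s - 210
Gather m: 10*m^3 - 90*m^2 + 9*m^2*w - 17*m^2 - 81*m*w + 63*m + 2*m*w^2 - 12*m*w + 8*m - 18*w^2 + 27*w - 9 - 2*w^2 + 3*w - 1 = 10*m^3 + m^2*(9*w - 107) + m*(2*w^2 - 93*w + 71) - 20*w^2 + 30*w - 10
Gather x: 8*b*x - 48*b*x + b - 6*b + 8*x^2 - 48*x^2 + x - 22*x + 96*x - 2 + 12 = -5*b - 40*x^2 + x*(75 - 40*b) + 10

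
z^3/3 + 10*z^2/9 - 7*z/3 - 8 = (z/3 + 1)*(z - 8/3)*(z + 3)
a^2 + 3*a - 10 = (a - 2)*(a + 5)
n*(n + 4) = n^2 + 4*n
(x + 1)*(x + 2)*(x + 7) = x^3 + 10*x^2 + 23*x + 14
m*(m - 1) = m^2 - m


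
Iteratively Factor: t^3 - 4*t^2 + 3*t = (t - 1)*(t^2 - 3*t) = t*(t - 1)*(t - 3)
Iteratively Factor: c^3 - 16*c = (c - 4)*(c^2 + 4*c) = c*(c - 4)*(c + 4)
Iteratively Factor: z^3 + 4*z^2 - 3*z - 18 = (z + 3)*(z^2 + z - 6) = (z + 3)^2*(z - 2)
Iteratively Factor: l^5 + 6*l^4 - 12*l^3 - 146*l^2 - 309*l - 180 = (l + 3)*(l^4 + 3*l^3 - 21*l^2 - 83*l - 60) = (l + 3)*(l + 4)*(l^3 - l^2 - 17*l - 15) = (l + 3)^2*(l + 4)*(l^2 - 4*l - 5) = (l - 5)*(l + 3)^2*(l + 4)*(l + 1)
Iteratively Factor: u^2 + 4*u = (u)*(u + 4)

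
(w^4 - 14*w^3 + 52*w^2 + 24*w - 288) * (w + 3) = w^5 - 11*w^4 + 10*w^3 + 180*w^2 - 216*w - 864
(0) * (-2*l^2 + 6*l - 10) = 0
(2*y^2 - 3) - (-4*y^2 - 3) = 6*y^2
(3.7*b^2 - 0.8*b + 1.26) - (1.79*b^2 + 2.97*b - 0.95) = 1.91*b^2 - 3.77*b + 2.21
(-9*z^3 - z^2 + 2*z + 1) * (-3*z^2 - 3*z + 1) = 27*z^5 + 30*z^4 - 12*z^3 - 10*z^2 - z + 1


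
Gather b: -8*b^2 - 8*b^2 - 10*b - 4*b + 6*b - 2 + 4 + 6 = -16*b^2 - 8*b + 8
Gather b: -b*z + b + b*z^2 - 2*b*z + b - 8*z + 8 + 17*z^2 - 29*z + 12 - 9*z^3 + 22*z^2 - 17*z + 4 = b*(z^2 - 3*z + 2) - 9*z^3 + 39*z^2 - 54*z + 24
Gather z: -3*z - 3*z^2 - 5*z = -3*z^2 - 8*z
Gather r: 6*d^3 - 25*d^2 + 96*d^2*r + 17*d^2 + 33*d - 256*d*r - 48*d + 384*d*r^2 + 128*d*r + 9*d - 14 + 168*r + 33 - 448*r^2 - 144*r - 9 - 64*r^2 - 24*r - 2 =6*d^3 - 8*d^2 - 6*d + r^2*(384*d - 512) + r*(96*d^2 - 128*d) + 8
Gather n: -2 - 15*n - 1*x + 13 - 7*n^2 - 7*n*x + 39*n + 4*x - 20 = -7*n^2 + n*(24 - 7*x) + 3*x - 9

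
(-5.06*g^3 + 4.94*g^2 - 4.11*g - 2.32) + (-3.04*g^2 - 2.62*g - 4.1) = -5.06*g^3 + 1.9*g^2 - 6.73*g - 6.42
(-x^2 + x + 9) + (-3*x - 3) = -x^2 - 2*x + 6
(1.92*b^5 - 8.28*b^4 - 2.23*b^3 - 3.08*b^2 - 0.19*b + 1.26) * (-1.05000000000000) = -2.016*b^5 + 8.694*b^4 + 2.3415*b^3 + 3.234*b^2 + 0.1995*b - 1.323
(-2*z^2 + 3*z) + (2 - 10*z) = -2*z^2 - 7*z + 2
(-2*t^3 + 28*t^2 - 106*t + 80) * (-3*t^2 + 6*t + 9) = 6*t^5 - 96*t^4 + 468*t^3 - 624*t^2 - 474*t + 720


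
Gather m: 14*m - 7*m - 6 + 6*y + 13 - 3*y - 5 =7*m + 3*y + 2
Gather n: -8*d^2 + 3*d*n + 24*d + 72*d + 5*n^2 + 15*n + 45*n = -8*d^2 + 96*d + 5*n^2 + n*(3*d + 60)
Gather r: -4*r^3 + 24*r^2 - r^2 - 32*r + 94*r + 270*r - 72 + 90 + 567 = -4*r^3 + 23*r^2 + 332*r + 585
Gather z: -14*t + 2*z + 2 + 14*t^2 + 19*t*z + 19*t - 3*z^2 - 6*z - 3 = 14*t^2 + 5*t - 3*z^2 + z*(19*t - 4) - 1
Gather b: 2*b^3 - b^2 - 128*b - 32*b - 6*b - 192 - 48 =2*b^3 - b^2 - 166*b - 240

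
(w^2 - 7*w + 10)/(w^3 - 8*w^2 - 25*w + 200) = (w - 2)/(w^2 - 3*w - 40)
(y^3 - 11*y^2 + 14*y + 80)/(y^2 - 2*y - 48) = (y^2 - 3*y - 10)/(y + 6)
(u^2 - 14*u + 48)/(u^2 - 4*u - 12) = (u - 8)/(u + 2)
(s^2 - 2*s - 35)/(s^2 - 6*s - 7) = (s + 5)/(s + 1)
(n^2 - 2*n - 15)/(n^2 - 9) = (n - 5)/(n - 3)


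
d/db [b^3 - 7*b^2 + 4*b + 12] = 3*b^2 - 14*b + 4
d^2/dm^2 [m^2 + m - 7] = 2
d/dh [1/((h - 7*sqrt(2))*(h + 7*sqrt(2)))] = -2*h/(h^4 - 196*h^2 + 9604)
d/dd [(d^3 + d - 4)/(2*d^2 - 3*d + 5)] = (-(4*d - 3)*(d^3 + d - 4) + (3*d^2 + 1)*(2*d^2 - 3*d + 5))/(2*d^2 - 3*d + 5)^2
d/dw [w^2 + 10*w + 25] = 2*w + 10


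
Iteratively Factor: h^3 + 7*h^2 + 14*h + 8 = (h + 1)*(h^2 + 6*h + 8) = (h + 1)*(h + 2)*(h + 4)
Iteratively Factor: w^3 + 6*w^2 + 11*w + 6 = (w + 3)*(w^2 + 3*w + 2) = (w + 1)*(w + 3)*(w + 2)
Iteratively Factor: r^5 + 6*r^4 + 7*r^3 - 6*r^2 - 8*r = (r - 1)*(r^4 + 7*r^3 + 14*r^2 + 8*r) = (r - 1)*(r + 1)*(r^3 + 6*r^2 + 8*r) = (r - 1)*(r + 1)*(r + 4)*(r^2 + 2*r) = (r - 1)*(r + 1)*(r + 2)*(r + 4)*(r)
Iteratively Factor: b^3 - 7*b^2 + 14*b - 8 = (b - 1)*(b^2 - 6*b + 8) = (b - 2)*(b - 1)*(b - 4)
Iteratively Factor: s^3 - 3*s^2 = (s - 3)*(s^2) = s*(s - 3)*(s)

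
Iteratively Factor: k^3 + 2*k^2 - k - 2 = (k - 1)*(k^2 + 3*k + 2) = (k - 1)*(k + 1)*(k + 2)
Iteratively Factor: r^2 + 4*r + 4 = (r + 2)*(r + 2)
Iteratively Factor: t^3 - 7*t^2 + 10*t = (t - 2)*(t^2 - 5*t) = t*(t - 2)*(t - 5)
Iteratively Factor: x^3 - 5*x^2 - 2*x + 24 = (x + 2)*(x^2 - 7*x + 12) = (x - 3)*(x + 2)*(x - 4)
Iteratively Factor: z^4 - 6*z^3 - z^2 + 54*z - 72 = (z - 4)*(z^3 - 2*z^2 - 9*z + 18) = (z - 4)*(z - 2)*(z^2 - 9) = (z - 4)*(z - 3)*(z - 2)*(z + 3)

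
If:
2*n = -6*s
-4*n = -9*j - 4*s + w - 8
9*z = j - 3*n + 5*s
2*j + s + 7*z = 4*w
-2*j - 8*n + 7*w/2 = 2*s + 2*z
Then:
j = -16872/17321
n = -360/17321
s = 120/17321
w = -11360/17321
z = -1688/17321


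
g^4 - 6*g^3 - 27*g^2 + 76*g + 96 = (g - 8)*(g - 3)*(g + 1)*(g + 4)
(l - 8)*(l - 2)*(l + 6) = l^3 - 4*l^2 - 44*l + 96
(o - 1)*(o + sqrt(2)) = o^2 - o + sqrt(2)*o - sqrt(2)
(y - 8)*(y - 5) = y^2 - 13*y + 40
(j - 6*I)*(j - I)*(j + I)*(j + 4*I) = j^4 - 2*I*j^3 + 25*j^2 - 2*I*j + 24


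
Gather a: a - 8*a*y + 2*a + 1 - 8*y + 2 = a*(3 - 8*y) - 8*y + 3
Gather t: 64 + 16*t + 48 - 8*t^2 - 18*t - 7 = -8*t^2 - 2*t + 105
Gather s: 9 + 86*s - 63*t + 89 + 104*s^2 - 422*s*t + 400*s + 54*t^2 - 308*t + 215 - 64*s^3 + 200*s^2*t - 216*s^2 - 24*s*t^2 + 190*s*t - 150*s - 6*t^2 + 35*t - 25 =-64*s^3 + s^2*(200*t - 112) + s*(-24*t^2 - 232*t + 336) + 48*t^2 - 336*t + 288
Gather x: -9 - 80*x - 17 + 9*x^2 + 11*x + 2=9*x^2 - 69*x - 24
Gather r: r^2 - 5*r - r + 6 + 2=r^2 - 6*r + 8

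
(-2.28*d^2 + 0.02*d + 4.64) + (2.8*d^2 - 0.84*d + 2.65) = 0.52*d^2 - 0.82*d + 7.29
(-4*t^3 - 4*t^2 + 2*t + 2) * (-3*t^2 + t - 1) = 12*t^5 + 8*t^4 - 6*t^3 - 2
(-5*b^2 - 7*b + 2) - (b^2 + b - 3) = -6*b^2 - 8*b + 5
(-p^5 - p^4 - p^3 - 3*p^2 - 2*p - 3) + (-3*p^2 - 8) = -p^5 - p^4 - p^3 - 6*p^2 - 2*p - 11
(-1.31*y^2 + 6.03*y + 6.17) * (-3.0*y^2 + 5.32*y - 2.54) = 3.93*y^4 - 25.0592*y^3 + 16.897*y^2 + 17.5082*y - 15.6718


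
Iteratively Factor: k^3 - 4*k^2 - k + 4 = (k + 1)*(k^2 - 5*k + 4) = (k - 4)*(k + 1)*(k - 1)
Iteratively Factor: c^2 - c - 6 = (c + 2)*(c - 3)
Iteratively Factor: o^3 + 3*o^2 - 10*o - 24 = (o + 2)*(o^2 + o - 12) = (o + 2)*(o + 4)*(o - 3)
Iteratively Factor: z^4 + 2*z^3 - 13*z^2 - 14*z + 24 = (z - 3)*(z^3 + 5*z^2 + 2*z - 8) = (z - 3)*(z + 4)*(z^2 + z - 2) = (z - 3)*(z - 1)*(z + 4)*(z + 2)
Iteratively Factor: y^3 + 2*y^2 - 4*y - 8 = (y - 2)*(y^2 + 4*y + 4) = (y - 2)*(y + 2)*(y + 2)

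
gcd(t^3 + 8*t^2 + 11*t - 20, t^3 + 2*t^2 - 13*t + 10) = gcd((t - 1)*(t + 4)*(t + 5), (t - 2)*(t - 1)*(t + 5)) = t^2 + 4*t - 5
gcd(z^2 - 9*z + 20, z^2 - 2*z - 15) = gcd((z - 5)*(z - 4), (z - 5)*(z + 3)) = z - 5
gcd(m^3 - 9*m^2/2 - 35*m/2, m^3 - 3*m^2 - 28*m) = m^2 - 7*m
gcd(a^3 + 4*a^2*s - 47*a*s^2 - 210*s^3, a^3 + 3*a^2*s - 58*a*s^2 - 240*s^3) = a^2 + 11*a*s + 30*s^2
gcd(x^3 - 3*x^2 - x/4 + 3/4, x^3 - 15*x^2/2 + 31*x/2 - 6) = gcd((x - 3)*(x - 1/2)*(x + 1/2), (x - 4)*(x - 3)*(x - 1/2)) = x^2 - 7*x/2 + 3/2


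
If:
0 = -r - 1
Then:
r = -1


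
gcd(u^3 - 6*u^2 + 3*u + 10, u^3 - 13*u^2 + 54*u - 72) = 1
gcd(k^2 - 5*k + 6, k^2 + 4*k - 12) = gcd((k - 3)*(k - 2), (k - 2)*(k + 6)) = k - 2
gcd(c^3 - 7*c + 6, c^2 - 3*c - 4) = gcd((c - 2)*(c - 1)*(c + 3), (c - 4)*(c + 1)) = 1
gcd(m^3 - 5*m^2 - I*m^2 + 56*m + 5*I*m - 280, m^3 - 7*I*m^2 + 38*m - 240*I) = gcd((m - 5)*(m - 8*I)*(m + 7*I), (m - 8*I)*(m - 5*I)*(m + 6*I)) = m - 8*I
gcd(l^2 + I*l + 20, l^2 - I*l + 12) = l - 4*I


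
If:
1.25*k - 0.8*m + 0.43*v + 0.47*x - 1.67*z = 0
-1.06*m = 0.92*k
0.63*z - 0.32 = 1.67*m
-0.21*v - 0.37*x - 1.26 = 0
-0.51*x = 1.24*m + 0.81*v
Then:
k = 0.31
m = -0.27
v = 3.98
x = -5.66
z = -0.21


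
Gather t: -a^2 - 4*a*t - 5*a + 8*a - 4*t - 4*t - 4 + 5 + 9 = -a^2 + 3*a + t*(-4*a - 8) + 10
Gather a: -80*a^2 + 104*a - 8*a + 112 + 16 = -80*a^2 + 96*a + 128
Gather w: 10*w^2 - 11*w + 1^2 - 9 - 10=10*w^2 - 11*w - 18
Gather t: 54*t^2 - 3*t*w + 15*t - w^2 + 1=54*t^2 + t*(15 - 3*w) - w^2 + 1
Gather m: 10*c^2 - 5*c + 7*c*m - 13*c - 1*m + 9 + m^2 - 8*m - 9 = 10*c^2 - 18*c + m^2 + m*(7*c - 9)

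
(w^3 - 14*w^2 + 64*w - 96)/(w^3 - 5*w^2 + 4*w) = (w^2 - 10*w + 24)/(w*(w - 1))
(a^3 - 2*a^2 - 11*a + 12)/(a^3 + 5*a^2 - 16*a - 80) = (a^2 + 2*a - 3)/(a^2 + 9*a + 20)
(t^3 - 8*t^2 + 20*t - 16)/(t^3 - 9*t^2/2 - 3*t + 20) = 2*(t^2 - 4*t + 4)/(2*t^2 - t - 10)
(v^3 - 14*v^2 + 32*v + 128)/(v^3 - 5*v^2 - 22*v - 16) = (v - 8)/(v + 1)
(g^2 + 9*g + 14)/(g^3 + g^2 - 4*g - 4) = (g + 7)/(g^2 - g - 2)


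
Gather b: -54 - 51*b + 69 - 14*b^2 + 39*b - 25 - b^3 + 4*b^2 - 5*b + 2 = -b^3 - 10*b^2 - 17*b - 8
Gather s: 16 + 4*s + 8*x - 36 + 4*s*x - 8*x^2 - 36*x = s*(4*x + 4) - 8*x^2 - 28*x - 20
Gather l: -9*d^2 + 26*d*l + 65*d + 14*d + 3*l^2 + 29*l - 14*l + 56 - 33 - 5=-9*d^2 + 79*d + 3*l^2 + l*(26*d + 15) + 18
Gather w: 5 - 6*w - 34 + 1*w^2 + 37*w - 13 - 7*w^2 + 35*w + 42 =-6*w^2 + 66*w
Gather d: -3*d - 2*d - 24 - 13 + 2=-5*d - 35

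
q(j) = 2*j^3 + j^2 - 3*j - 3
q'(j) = 6*j^2 + 2*j - 3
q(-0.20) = -2.38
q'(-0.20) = -3.16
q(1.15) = -2.09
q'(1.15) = 7.24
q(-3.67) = -77.38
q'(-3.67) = 70.47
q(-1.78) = -5.77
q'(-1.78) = 12.45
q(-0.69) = -1.11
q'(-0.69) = -1.52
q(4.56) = 193.75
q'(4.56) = 130.88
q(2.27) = 18.74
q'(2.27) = 32.46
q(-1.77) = -5.65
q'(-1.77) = 12.26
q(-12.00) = -3279.00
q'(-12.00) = 837.00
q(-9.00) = -1353.00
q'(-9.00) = 465.00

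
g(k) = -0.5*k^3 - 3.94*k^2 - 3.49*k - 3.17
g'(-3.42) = 5.92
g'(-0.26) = -1.54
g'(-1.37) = 4.49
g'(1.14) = -14.42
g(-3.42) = -17.32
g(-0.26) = -2.52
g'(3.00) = -40.63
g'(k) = -1.5*k^2 - 7.88*k - 3.49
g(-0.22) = -2.59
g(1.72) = -23.37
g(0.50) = -5.96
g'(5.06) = -81.77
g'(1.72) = -21.48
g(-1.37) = -4.50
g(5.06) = -186.48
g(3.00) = -62.60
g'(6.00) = -104.77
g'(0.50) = -7.80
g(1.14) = -13.01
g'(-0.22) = -1.83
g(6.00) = -273.95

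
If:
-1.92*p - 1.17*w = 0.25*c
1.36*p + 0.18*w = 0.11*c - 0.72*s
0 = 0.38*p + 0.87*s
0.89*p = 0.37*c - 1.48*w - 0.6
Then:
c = 0.61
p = 0.12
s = -0.05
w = -0.33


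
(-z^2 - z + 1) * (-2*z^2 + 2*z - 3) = 2*z^4 - z^2 + 5*z - 3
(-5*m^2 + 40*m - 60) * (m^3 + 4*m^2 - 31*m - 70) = -5*m^5 + 20*m^4 + 255*m^3 - 1130*m^2 - 940*m + 4200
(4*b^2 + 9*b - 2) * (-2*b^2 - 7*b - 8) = -8*b^4 - 46*b^3 - 91*b^2 - 58*b + 16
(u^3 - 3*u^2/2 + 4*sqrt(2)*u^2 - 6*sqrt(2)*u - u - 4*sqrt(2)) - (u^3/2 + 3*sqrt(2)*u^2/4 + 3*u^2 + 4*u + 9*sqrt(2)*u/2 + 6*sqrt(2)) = u^3/2 - 9*u^2/2 + 13*sqrt(2)*u^2/4 - 21*sqrt(2)*u/2 - 5*u - 10*sqrt(2)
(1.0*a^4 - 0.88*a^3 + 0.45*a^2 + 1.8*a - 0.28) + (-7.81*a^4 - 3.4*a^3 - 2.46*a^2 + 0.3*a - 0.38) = -6.81*a^4 - 4.28*a^3 - 2.01*a^2 + 2.1*a - 0.66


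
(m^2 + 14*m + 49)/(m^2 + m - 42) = (m + 7)/(m - 6)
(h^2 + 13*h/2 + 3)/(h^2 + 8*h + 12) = (h + 1/2)/(h + 2)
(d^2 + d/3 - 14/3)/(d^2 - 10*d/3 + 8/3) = (3*d + 7)/(3*d - 4)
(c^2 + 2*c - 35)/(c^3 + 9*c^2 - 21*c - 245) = 1/(c + 7)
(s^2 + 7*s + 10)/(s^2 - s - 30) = (s + 2)/(s - 6)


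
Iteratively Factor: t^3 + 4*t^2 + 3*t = (t + 1)*(t^2 + 3*t) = (t + 1)*(t + 3)*(t)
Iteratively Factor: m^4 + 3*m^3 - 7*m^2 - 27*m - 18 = (m - 3)*(m^3 + 6*m^2 + 11*m + 6) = (m - 3)*(m + 2)*(m^2 + 4*m + 3) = (m - 3)*(m + 2)*(m + 3)*(m + 1)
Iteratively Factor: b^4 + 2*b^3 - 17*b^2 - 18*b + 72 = (b - 3)*(b^3 + 5*b^2 - 2*b - 24) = (b - 3)*(b - 2)*(b^2 + 7*b + 12) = (b - 3)*(b - 2)*(b + 4)*(b + 3)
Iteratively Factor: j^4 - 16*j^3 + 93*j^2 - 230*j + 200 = (j - 5)*(j^3 - 11*j^2 + 38*j - 40) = (j - 5)^2*(j^2 - 6*j + 8) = (j - 5)^2*(j - 2)*(j - 4)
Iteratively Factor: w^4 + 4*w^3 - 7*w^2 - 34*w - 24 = (w + 1)*(w^3 + 3*w^2 - 10*w - 24) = (w + 1)*(w + 4)*(w^2 - w - 6) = (w + 1)*(w + 2)*(w + 4)*(w - 3)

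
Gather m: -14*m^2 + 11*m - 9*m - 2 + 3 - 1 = -14*m^2 + 2*m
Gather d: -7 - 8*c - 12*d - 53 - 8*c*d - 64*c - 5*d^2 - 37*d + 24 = -72*c - 5*d^2 + d*(-8*c - 49) - 36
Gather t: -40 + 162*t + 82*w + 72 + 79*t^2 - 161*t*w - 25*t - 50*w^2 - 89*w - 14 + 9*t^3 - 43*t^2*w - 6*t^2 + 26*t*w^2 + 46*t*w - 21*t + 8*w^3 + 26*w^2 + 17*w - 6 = 9*t^3 + t^2*(73 - 43*w) + t*(26*w^2 - 115*w + 116) + 8*w^3 - 24*w^2 + 10*w + 12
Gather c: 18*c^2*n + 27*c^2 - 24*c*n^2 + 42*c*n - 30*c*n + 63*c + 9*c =c^2*(18*n + 27) + c*(-24*n^2 + 12*n + 72)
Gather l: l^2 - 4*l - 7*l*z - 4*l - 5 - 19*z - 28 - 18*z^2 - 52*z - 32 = l^2 + l*(-7*z - 8) - 18*z^2 - 71*z - 65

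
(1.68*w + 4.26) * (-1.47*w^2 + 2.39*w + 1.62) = -2.4696*w^3 - 2.247*w^2 + 12.903*w + 6.9012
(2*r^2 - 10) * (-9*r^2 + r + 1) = -18*r^4 + 2*r^3 + 92*r^2 - 10*r - 10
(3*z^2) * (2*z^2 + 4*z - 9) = 6*z^4 + 12*z^3 - 27*z^2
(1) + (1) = 2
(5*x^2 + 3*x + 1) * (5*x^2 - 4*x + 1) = 25*x^4 - 5*x^3 - 2*x^2 - x + 1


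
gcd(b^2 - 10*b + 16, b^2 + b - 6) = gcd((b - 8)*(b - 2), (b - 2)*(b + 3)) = b - 2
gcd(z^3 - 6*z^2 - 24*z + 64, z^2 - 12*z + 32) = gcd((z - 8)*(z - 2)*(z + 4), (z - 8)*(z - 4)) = z - 8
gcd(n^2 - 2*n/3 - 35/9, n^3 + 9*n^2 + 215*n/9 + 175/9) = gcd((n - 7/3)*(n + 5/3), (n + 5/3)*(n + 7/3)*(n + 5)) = n + 5/3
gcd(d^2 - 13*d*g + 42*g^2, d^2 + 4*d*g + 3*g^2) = 1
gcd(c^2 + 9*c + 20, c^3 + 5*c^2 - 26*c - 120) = c + 4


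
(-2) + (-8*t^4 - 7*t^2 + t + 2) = -8*t^4 - 7*t^2 + t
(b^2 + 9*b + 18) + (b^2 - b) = 2*b^2 + 8*b + 18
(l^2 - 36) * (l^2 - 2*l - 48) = l^4 - 2*l^3 - 84*l^2 + 72*l + 1728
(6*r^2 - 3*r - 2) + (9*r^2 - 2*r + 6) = 15*r^2 - 5*r + 4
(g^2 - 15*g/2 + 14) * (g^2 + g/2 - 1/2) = g^4 - 7*g^3 + 39*g^2/4 + 43*g/4 - 7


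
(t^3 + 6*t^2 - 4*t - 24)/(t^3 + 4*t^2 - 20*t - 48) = (t - 2)/(t - 4)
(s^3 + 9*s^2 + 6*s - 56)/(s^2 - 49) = (s^2 + 2*s - 8)/(s - 7)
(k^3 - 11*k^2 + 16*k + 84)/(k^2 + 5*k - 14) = (k^3 - 11*k^2 + 16*k + 84)/(k^2 + 5*k - 14)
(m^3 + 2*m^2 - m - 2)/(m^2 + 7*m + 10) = (m^2 - 1)/(m + 5)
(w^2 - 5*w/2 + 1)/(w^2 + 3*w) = (w^2 - 5*w/2 + 1)/(w*(w + 3))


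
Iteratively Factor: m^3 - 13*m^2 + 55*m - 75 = (m - 5)*(m^2 - 8*m + 15) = (m - 5)^2*(m - 3)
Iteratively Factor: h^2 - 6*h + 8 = (h - 2)*(h - 4)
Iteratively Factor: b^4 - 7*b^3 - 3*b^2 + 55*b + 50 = (b + 2)*(b^3 - 9*b^2 + 15*b + 25) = (b - 5)*(b + 2)*(b^2 - 4*b - 5) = (b - 5)*(b + 1)*(b + 2)*(b - 5)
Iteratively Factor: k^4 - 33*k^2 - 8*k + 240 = (k - 3)*(k^3 + 3*k^2 - 24*k - 80) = (k - 3)*(k + 4)*(k^2 - k - 20) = (k - 5)*(k - 3)*(k + 4)*(k + 4)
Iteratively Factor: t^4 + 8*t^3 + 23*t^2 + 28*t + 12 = (t + 2)*(t^3 + 6*t^2 + 11*t + 6) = (t + 2)*(t + 3)*(t^2 + 3*t + 2) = (t + 1)*(t + 2)*(t + 3)*(t + 2)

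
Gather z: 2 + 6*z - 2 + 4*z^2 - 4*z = 4*z^2 + 2*z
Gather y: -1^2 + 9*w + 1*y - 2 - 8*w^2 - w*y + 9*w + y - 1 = -8*w^2 + 18*w + y*(2 - w) - 4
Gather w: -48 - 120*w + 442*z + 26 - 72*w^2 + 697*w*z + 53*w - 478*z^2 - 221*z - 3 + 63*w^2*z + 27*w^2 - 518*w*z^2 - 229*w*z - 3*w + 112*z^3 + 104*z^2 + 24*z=w^2*(63*z - 45) + w*(-518*z^2 + 468*z - 70) + 112*z^3 - 374*z^2 + 245*z - 25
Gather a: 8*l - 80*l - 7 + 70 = 63 - 72*l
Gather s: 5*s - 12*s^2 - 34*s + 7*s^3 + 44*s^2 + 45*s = 7*s^3 + 32*s^2 + 16*s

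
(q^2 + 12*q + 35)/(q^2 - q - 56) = (q + 5)/(q - 8)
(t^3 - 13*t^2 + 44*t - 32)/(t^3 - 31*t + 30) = (t^2 - 12*t + 32)/(t^2 + t - 30)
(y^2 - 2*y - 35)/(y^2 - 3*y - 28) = (y + 5)/(y + 4)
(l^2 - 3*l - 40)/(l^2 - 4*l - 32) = (l + 5)/(l + 4)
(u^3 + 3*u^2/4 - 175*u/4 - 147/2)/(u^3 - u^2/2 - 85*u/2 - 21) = (4*u + 7)/(2*(2*u + 1))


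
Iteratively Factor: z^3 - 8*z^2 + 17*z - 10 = (z - 1)*(z^2 - 7*z + 10) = (z - 2)*(z - 1)*(z - 5)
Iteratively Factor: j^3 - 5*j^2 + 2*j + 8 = (j + 1)*(j^2 - 6*j + 8) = (j - 4)*(j + 1)*(j - 2)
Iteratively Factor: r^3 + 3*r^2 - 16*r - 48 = (r - 4)*(r^2 + 7*r + 12) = (r - 4)*(r + 3)*(r + 4)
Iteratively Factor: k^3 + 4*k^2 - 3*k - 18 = (k - 2)*(k^2 + 6*k + 9) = (k - 2)*(k + 3)*(k + 3)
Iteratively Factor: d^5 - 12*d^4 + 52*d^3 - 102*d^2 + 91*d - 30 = (d - 1)*(d^4 - 11*d^3 + 41*d^2 - 61*d + 30) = (d - 3)*(d - 1)*(d^3 - 8*d^2 + 17*d - 10) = (d - 3)*(d - 2)*(d - 1)*(d^2 - 6*d + 5) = (d - 3)*(d - 2)*(d - 1)^2*(d - 5)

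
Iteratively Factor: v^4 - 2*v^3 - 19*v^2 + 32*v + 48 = (v + 1)*(v^3 - 3*v^2 - 16*v + 48) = (v - 4)*(v + 1)*(v^2 + v - 12) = (v - 4)*(v - 3)*(v + 1)*(v + 4)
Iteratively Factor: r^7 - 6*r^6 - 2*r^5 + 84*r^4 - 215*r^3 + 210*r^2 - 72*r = (r - 3)*(r^6 - 3*r^5 - 11*r^4 + 51*r^3 - 62*r^2 + 24*r) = (r - 3)*(r - 2)*(r^5 - r^4 - 13*r^3 + 25*r^2 - 12*r) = (r - 3)^2*(r - 2)*(r^4 + 2*r^3 - 7*r^2 + 4*r) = (r - 3)^2*(r - 2)*(r - 1)*(r^3 + 3*r^2 - 4*r) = (r - 3)^2*(r - 2)*(r - 1)*(r + 4)*(r^2 - r) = (r - 3)^2*(r - 2)*(r - 1)^2*(r + 4)*(r)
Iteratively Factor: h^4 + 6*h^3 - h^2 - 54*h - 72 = (h + 3)*(h^3 + 3*h^2 - 10*h - 24) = (h + 2)*(h + 3)*(h^2 + h - 12) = (h - 3)*(h + 2)*(h + 3)*(h + 4)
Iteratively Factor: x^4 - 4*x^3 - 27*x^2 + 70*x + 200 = (x + 4)*(x^3 - 8*x^2 + 5*x + 50) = (x - 5)*(x + 4)*(x^2 - 3*x - 10) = (x - 5)*(x + 2)*(x + 4)*(x - 5)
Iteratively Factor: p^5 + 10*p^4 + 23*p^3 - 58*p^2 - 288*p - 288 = (p + 4)*(p^4 + 6*p^3 - p^2 - 54*p - 72) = (p + 4)^2*(p^3 + 2*p^2 - 9*p - 18) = (p + 3)*(p + 4)^2*(p^2 - p - 6) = (p + 2)*(p + 3)*(p + 4)^2*(p - 3)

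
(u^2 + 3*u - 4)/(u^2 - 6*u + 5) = (u + 4)/(u - 5)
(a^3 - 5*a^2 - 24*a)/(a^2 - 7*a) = (a^2 - 5*a - 24)/(a - 7)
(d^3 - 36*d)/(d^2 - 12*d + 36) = d*(d + 6)/(d - 6)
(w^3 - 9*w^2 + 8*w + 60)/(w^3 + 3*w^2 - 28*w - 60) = (w - 6)/(w + 6)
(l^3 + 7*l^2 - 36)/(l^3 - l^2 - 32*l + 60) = (l + 3)/(l - 5)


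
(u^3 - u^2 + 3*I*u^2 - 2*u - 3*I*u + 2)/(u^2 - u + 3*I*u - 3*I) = (u^2 + 3*I*u - 2)/(u + 3*I)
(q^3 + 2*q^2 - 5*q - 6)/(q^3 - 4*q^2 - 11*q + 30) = (q + 1)/(q - 5)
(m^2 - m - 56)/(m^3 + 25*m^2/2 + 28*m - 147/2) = 2*(m - 8)/(2*m^2 + 11*m - 21)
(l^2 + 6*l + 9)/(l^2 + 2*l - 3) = (l + 3)/(l - 1)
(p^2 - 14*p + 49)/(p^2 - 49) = (p - 7)/(p + 7)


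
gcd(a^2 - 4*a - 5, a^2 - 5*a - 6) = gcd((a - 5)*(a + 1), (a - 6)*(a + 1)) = a + 1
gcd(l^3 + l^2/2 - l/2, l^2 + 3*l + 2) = l + 1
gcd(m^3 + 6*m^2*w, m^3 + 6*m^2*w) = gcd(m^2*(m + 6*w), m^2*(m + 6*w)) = m^3 + 6*m^2*w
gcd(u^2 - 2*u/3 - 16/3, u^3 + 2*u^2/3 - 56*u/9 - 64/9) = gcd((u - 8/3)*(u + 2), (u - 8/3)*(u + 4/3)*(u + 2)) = u^2 - 2*u/3 - 16/3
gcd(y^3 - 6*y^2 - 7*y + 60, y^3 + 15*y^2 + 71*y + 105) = y + 3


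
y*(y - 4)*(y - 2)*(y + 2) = y^4 - 4*y^3 - 4*y^2 + 16*y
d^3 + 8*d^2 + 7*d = d*(d + 1)*(d + 7)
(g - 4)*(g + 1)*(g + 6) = g^3 + 3*g^2 - 22*g - 24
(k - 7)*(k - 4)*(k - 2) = k^3 - 13*k^2 + 50*k - 56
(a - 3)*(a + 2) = a^2 - a - 6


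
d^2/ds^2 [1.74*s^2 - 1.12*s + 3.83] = 3.48000000000000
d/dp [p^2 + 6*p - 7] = 2*p + 6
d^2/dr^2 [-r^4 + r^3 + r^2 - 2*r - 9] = -12*r^2 + 6*r + 2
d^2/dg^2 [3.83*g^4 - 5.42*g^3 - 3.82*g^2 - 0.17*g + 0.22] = 45.96*g^2 - 32.52*g - 7.64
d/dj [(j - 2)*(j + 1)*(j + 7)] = 3*j^2 + 12*j - 9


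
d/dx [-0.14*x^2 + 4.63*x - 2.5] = 4.63 - 0.28*x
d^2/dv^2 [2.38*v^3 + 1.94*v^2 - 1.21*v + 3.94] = 14.28*v + 3.88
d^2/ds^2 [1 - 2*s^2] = -4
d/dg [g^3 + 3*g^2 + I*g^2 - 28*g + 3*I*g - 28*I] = 3*g^2 + 2*g*(3 + I) - 28 + 3*I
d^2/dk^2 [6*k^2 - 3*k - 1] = 12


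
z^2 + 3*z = z*(z + 3)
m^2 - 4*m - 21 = (m - 7)*(m + 3)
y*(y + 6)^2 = y^3 + 12*y^2 + 36*y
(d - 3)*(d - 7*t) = d^2 - 7*d*t - 3*d + 21*t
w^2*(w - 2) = w^3 - 2*w^2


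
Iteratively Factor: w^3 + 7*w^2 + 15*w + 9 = (w + 1)*(w^2 + 6*w + 9) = (w + 1)*(w + 3)*(w + 3)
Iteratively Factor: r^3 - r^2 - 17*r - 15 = (r + 3)*(r^2 - 4*r - 5) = (r + 1)*(r + 3)*(r - 5)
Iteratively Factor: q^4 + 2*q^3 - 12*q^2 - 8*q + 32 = (q + 2)*(q^3 - 12*q + 16) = (q + 2)*(q + 4)*(q^2 - 4*q + 4) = (q - 2)*(q + 2)*(q + 4)*(q - 2)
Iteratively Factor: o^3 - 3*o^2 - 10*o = (o)*(o^2 - 3*o - 10) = o*(o + 2)*(o - 5)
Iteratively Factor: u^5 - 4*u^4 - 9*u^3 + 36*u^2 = (u)*(u^4 - 4*u^3 - 9*u^2 + 36*u) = u^2*(u^3 - 4*u^2 - 9*u + 36) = u^2*(u - 4)*(u^2 - 9) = u^2*(u - 4)*(u - 3)*(u + 3)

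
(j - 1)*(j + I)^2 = j^3 - j^2 + 2*I*j^2 - j - 2*I*j + 1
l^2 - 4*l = l*(l - 4)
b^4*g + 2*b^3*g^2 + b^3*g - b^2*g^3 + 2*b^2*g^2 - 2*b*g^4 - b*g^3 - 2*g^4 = (b - g)*(b + g)*(b + 2*g)*(b*g + g)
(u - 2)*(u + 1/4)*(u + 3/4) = u^3 - u^2 - 29*u/16 - 3/8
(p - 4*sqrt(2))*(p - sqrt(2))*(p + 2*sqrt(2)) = p^3 - 3*sqrt(2)*p^2 - 12*p + 16*sqrt(2)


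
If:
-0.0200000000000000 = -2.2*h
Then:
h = 0.01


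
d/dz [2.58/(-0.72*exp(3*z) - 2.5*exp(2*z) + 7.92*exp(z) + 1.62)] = (5.5728*exp(2*z) + 12.9*exp(z) - 20.4336)*exp(z)/(0.72*exp(3*z) + 2.5*exp(2*z) - 7.92*exp(z) - 1.62)^2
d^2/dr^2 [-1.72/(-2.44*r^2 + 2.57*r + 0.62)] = (20.480384*r^2 - 21.571552*r - 1.72*(4.88*r - 2.57)*(9.76*r - 5.14) - 5.204032)/(-2.44*r^2 + 2.57*r + 0.62)^3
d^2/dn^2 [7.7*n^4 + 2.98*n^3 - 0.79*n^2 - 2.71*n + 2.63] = 92.4*n^2 + 17.88*n - 1.58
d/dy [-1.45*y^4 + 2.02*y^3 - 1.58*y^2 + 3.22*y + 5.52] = -5.8*y^3 + 6.06*y^2 - 3.16*y + 3.22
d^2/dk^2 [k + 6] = 0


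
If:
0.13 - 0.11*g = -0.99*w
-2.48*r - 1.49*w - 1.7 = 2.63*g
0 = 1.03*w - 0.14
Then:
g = 2.41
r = -3.32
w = 0.14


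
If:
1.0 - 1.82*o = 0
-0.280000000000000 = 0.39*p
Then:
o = 0.55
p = -0.72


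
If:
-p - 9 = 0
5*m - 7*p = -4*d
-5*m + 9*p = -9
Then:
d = 9/4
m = -72/5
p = -9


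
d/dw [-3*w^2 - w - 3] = -6*w - 1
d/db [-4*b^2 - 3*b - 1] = -8*b - 3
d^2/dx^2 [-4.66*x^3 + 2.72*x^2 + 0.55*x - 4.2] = 5.44 - 27.96*x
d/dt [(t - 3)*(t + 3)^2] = 3*(t - 1)*(t + 3)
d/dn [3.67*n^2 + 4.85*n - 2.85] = 7.34*n + 4.85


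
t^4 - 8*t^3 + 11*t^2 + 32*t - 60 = (t - 5)*(t - 3)*(t - 2)*(t + 2)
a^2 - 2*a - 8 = (a - 4)*(a + 2)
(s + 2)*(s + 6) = s^2 + 8*s + 12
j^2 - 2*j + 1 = (j - 1)^2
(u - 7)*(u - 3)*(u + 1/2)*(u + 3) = u^4 - 13*u^3/2 - 25*u^2/2 + 117*u/2 + 63/2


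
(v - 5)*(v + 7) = v^2 + 2*v - 35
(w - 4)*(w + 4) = w^2 - 16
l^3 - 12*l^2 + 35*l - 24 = (l - 8)*(l - 3)*(l - 1)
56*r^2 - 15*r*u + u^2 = (-8*r + u)*(-7*r + u)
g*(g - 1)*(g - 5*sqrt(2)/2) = g^3 - 5*sqrt(2)*g^2/2 - g^2 + 5*sqrt(2)*g/2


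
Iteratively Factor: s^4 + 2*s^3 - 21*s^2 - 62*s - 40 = (s + 4)*(s^3 - 2*s^2 - 13*s - 10) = (s + 1)*(s + 4)*(s^2 - 3*s - 10) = (s + 1)*(s + 2)*(s + 4)*(s - 5)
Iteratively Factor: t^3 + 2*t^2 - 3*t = (t)*(t^2 + 2*t - 3) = t*(t + 3)*(t - 1)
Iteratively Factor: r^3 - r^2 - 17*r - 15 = (r + 3)*(r^2 - 4*r - 5) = (r + 1)*(r + 3)*(r - 5)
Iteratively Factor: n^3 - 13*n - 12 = (n + 3)*(n^2 - 3*n - 4) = (n + 1)*(n + 3)*(n - 4)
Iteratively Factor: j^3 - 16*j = (j - 4)*(j^2 + 4*j) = j*(j - 4)*(j + 4)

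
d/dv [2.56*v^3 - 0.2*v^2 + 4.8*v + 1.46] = 7.68*v^2 - 0.4*v + 4.8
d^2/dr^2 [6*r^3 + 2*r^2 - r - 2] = 36*r + 4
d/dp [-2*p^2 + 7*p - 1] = 7 - 4*p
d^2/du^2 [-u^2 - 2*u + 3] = -2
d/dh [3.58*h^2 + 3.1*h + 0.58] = 7.16*h + 3.1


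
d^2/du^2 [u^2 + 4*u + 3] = 2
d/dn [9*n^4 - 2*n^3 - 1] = n^2*(36*n - 6)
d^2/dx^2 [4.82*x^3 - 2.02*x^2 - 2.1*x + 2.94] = 28.92*x - 4.04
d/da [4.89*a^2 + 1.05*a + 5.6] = 9.78*a + 1.05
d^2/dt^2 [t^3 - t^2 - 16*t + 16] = 6*t - 2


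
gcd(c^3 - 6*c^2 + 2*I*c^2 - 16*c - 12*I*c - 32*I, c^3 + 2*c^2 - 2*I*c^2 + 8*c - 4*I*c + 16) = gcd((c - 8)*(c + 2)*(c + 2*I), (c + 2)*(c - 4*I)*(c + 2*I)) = c^2 + c*(2 + 2*I) + 4*I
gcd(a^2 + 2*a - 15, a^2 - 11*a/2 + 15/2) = a - 3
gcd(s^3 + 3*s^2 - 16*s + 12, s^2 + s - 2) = s - 1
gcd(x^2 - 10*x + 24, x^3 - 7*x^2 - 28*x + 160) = x - 4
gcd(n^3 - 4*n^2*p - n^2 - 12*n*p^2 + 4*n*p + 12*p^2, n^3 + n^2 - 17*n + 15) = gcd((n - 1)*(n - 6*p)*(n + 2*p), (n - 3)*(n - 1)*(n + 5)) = n - 1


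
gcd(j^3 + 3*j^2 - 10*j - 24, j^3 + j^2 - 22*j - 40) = j^2 + 6*j + 8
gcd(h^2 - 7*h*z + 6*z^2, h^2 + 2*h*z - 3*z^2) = -h + z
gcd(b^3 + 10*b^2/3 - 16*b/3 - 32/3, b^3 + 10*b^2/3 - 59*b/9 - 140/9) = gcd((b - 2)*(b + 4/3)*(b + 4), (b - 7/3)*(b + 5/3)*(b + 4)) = b + 4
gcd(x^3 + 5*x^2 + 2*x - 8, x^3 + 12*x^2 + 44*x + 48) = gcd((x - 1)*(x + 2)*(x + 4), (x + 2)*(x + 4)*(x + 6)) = x^2 + 6*x + 8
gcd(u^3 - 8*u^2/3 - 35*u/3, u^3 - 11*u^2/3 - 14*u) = u^2 + 7*u/3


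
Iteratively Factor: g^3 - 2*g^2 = (g)*(g^2 - 2*g) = g*(g - 2)*(g)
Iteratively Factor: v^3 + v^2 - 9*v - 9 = (v + 1)*(v^2 - 9) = (v - 3)*(v + 1)*(v + 3)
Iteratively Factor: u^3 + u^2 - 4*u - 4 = (u - 2)*(u^2 + 3*u + 2) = (u - 2)*(u + 1)*(u + 2)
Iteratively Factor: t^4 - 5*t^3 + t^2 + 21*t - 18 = (t - 3)*(t^3 - 2*t^2 - 5*t + 6) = (t - 3)*(t - 1)*(t^2 - t - 6) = (t - 3)^2*(t - 1)*(t + 2)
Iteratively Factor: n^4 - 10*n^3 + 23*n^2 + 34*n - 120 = (n - 3)*(n^3 - 7*n^2 + 2*n + 40) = (n - 5)*(n - 3)*(n^2 - 2*n - 8) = (n - 5)*(n - 4)*(n - 3)*(n + 2)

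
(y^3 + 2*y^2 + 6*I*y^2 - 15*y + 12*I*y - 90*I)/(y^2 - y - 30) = (y^2 + y*(-3 + 6*I) - 18*I)/(y - 6)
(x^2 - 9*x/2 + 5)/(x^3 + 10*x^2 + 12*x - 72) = (x - 5/2)/(x^2 + 12*x + 36)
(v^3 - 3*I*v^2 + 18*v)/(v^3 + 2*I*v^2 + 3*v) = (v - 6*I)/(v - I)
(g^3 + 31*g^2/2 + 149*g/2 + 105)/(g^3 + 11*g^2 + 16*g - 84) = (g + 5/2)/(g - 2)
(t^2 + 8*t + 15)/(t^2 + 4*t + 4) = (t^2 + 8*t + 15)/(t^2 + 4*t + 4)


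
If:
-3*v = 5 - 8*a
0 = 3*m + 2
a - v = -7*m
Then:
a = -9/5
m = -2/3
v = -97/15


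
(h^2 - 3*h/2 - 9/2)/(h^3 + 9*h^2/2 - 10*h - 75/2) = (2*h + 3)/(2*h^2 + 15*h + 25)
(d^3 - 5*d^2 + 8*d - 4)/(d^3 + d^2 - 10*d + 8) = (d - 2)/(d + 4)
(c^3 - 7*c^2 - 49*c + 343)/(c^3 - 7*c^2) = 1 - 49/c^2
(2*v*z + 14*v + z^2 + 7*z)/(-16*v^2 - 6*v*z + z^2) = (z + 7)/(-8*v + z)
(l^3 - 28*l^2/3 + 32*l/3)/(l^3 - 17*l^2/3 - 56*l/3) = (3*l - 4)/(3*l + 7)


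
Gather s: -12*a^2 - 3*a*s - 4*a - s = -12*a^2 - 4*a + s*(-3*a - 1)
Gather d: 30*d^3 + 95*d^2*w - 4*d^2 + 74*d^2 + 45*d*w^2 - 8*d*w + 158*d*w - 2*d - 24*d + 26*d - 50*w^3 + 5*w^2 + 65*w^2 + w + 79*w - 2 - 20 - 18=30*d^3 + d^2*(95*w + 70) + d*(45*w^2 + 150*w) - 50*w^3 + 70*w^2 + 80*w - 40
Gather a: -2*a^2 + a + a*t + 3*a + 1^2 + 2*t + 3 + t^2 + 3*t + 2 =-2*a^2 + a*(t + 4) + t^2 + 5*t + 6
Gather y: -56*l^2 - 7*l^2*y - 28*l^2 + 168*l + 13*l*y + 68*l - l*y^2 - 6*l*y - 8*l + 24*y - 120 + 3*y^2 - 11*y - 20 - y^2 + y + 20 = -84*l^2 + 228*l + y^2*(2 - l) + y*(-7*l^2 + 7*l + 14) - 120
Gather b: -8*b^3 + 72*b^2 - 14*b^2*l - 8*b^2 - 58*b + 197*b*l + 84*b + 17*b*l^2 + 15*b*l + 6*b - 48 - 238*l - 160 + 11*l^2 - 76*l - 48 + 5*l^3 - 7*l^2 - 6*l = -8*b^3 + b^2*(64 - 14*l) + b*(17*l^2 + 212*l + 32) + 5*l^3 + 4*l^2 - 320*l - 256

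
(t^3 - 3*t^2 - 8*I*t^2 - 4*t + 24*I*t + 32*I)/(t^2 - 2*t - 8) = (t^2 + t*(1 - 8*I) - 8*I)/(t + 2)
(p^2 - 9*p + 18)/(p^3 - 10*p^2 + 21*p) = (p - 6)/(p*(p - 7))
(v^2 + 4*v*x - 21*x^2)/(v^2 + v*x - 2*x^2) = (v^2 + 4*v*x - 21*x^2)/(v^2 + v*x - 2*x^2)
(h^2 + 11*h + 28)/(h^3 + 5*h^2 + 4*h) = (h + 7)/(h*(h + 1))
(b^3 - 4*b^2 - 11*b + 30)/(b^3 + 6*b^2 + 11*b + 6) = (b^2 - 7*b + 10)/(b^2 + 3*b + 2)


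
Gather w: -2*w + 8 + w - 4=4 - w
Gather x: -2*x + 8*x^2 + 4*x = 8*x^2 + 2*x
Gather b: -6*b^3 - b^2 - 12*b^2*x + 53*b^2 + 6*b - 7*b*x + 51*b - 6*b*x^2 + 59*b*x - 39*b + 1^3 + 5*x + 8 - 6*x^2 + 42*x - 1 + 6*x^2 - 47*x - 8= -6*b^3 + b^2*(52 - 12*x) + b*(-6*x^2 + 52*x + 18)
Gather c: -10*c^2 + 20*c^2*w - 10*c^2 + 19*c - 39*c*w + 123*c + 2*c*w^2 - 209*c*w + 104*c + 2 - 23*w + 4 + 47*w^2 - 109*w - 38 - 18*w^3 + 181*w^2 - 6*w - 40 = c^2*(20*w - 20) + c*(2*w^2 - 248*w + 246) - 18*w^3 + 228*w^2 - 138*w - 72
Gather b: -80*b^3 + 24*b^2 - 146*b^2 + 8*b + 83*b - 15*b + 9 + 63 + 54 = -80*b^3 - 122*b^2 + 76*b + 126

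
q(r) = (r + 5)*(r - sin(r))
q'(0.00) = 0.00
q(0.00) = 0.00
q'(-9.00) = -16.23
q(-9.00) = 34.35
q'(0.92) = 2.46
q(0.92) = 0.74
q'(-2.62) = 2.32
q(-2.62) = -5.05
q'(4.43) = 17.45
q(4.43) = 50.83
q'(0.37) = 0.37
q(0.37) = 0.05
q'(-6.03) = -6.31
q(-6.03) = 6.47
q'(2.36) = 14.24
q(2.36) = 12.19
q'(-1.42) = 2.61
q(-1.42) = -1.54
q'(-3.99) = -3.06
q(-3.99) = -4.79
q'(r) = r + (1 - cos(r))*(r + 5) - sin(r)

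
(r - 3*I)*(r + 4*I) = r^2 + I*r + 12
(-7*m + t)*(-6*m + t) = 42*m^2 - 13*m*t + t^2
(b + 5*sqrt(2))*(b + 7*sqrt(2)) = b^2 + 12*sqrt(2)*b + 70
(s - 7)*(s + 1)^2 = s^3 - 5*s^2 - 13*s - 7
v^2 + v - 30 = (v - 5)*(v + 6)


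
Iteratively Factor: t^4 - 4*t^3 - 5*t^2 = (t + 1)*(t^3 - 5*t^2) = t*(t + 1)*(t^2 - 5*t) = t*(t - 5)*(t + 1)*(t)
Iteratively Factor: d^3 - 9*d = (d + 3)*(d^2 - 3*d) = (d - 3)*(d + 3)*(d)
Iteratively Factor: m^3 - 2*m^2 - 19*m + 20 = (m - 5)*(m^2 + 3*m - 4) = (m - 5)*(m - 1)*(m + 4)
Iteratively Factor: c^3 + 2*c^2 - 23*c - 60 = (c - 5)*(c^2 + 7*c + 12) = (c - 5)*(c + 4)*(c + 3)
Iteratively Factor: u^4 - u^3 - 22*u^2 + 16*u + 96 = (u + 4)*(u^3 - 5*u^2 - 2*u + 24) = (u + 2)*(u + 4)*(u^2 - 7*u + 12) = (u - 4)*(u + 2)*(u + 4)*(u - 3)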